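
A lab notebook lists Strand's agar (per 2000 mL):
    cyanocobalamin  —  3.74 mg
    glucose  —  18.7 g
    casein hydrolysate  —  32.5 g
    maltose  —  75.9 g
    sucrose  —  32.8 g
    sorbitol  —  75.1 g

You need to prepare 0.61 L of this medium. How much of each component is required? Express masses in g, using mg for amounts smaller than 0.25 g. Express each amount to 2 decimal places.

cyanocobalamin 1.14 mg; glucose 5.70 g; casein hydrolysate 9.91 g; maltose 23.15 g; sucrose 10.00 g; sorbitol 22.91 g

Ratio of target to recipe volume: 610 / 2000 = 0.305.
cyanocobalamin: 3.74 mg × (610 mL / 2000 mL) = 1.14 mg
glucose: 18.7 g × (610 mL / 2000 mL) = 5.70 g
casein hydrolysate: 32.5 g × (610 mL / 2000 mL) = 9.91 g
maltose: 75.9 g × (610 mL / 2000 mL) = 23.15 g
sucrose: 32.8 g × (610 mL / 2000 mL) = 10.00 g
sorbitol: 75.1 g × (610 mL / 2000 mL) = 22.91 g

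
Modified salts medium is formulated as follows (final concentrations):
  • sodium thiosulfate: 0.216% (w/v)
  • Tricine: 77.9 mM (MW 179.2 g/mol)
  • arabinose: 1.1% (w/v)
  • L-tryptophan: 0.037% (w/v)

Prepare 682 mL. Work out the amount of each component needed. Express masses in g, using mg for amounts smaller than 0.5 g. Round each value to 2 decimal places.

sodium thiosulfate 1.47 g; Tricine 9.52 g; arabinose 7.50 g; L-tryptophan 252.34 mg

Target volume = 682 mL = 0.682 L.
sodium thiosulfate: 0.216 g per 100 mL × 682 mL ÷ 100 = 1.47 g
Tricine: 77.9 mmol/L × 179.2 g/mol × 0.682 L ÷ 1000 = 9.52 g
arabinose: 1.1 g per 100 mL × 682 mL ÷ 100 = 7.50 g
L-tryptophan: 0.037 g per 100 mL × 682 mL ÷ 100 = 0.25234 g = 252.34 mg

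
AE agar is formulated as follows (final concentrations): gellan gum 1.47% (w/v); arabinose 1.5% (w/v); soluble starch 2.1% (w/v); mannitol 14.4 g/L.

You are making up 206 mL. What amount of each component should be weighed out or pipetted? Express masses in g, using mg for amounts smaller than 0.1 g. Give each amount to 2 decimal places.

gellan gum 3.03 g; arabinose 3.09 g; soluble starch 4.33 g; mannitol 2.97 g

Scale factor relative to 1 L: 0.206.
gellan gum: 1.47 g per 100 mL × 206 mL ÷ 100 = 3.03 g
arabinose: 1.5% w/v = 15 g/L → 15 × 0.206 L = 3.09 g
soluble starch: 2.1 g per 100 mL × 206 mL ÷ 100 = 4.33 g
mannitol: 14.4 g/L × 0.206 L = 2.97 g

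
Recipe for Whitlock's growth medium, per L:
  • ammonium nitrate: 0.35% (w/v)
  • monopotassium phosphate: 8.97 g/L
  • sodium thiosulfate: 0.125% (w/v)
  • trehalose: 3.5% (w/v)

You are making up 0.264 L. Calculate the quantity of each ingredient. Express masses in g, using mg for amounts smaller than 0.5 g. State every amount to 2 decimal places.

ammonium nitrate 0.92 g; monopotassium phosphate 2.37 g; sodium thiosulfate 330.00 mg; trehalose 9.24 g

Scale factor relative to 1 L: 0.264.
ammonium nitrate: 0.35 g per 100 mL × 264 mL ÷ 100 = 0.92 g
monopotassium phosphate: 8.97 g/L × 0.264 L = 2.37 g
sodium thiosulfate: 0.125 g per 100 mL × 264 mL ÷ 100 = 0.33 g = 330.00 mg
trehalose: 3.5% w/v = 35 g/L → 35 × 0.264 L = 9.24 g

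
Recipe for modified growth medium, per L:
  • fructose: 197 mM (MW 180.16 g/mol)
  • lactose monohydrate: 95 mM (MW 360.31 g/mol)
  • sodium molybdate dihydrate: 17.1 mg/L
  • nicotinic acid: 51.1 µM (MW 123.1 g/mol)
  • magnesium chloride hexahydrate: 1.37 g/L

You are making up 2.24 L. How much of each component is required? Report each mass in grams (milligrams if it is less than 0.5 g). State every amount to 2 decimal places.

fructose 79.50 g; lactose monohydrate 76.67 g; sodium molybdate dihydrate 38.30 mg; nicotinic acid 14.09 mg; magnesium chloride hexahydrate 3.07 g

Working volume: 2.24 L.
fructose: 197 mmol/L × 180.16 g/mol × 2.24 L ÷ 1000 = 79.50 g
lactose monohydrate: 95 mmol/L × 360.31 g/mol × 2.24 L ÷ 1000 = 76.67 g
sodium molybdate dihydrate: 17.1 mg/L × 2.24 L = 38.30 mg
nicotinic acid: 51.1 µmol/L × 123.1 g/mol × 2.24 L ÷ 1000 = 14.09 mg
magnesium chloride hexahydrate: 1.37 g/L × 2.24 L = 3.07 g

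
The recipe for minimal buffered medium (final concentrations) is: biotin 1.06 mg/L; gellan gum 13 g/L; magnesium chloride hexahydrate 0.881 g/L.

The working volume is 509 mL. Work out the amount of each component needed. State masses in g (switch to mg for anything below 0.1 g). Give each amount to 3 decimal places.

Scale factor relative to 1 L: 0.509.
biotin: 1.06 mg/L × 0.509 L = 0.540 mg
gellan gum: 13 g/L × 0.509 L = 6.617 g
magnesium chloride hexahydrate: 0.881 g/L × 0.509 L = 0.448 g

biotin 0.540 mg; gellan gum 6.617 g; magnesium chloride hexahydrate 0.448 g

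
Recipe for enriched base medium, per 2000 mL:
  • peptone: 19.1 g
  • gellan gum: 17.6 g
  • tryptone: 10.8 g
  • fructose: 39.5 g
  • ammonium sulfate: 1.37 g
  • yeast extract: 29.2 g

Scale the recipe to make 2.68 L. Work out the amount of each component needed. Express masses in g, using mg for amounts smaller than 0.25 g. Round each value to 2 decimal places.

Ratio of target to recipe volume: 2680 / 2000 = 1.34.
peptone: 19.1 g × (2680 mL / 2000 mL) = 25.59 g
gellan gum: 17.6 g × (2680 mL / 2000 mL) = 23.58 g
tryptone: 10.8 g × (2680 mL / 2000 mL) = 14.47 g
fructose: 39.5 g × (2680 mL / 2000 mL) = 52.93 g
ammonium sulfate: 1.37 g × (2680 mL / 2000 mL) = 1.84 g
yeast extract: 29.2 g × (2680 mL / 2000 mL) = 39.13 g

peptone 25.59 g; gellan gum 23.58 g; tryptone 14.47 g; fructose 52.93 g; ammonium sulfate 1.84 g; yeast extract 39.13 g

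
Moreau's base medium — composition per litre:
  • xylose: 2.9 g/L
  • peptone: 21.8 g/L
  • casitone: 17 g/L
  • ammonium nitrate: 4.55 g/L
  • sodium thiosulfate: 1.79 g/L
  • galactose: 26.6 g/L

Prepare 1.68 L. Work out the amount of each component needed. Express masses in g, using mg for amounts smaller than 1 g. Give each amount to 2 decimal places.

xylose 4.87 g; peptone 36.62 g; casitone 28.56 g; ammonium nitrate 7.64 g; sodium thiosulfate 3.01 g; galactose 44.69 g

Working volume: 1.68 L.
xylose: 2.9 g/L × 1.68 L = 4.87 g
peptone: 21.8 g/L × 1.68 L = 36.62 g
casitone: 17 g/L × 1.68 L = 28.56 g
ammonium nitrate: 4.55 g/L × 1.68 L = 7.64 g
sodium thiosulfate: 1.79 g/L × 1.68 L = 3.01 g
galactose: 26.6 g/L × 1.68 L = 44.69 g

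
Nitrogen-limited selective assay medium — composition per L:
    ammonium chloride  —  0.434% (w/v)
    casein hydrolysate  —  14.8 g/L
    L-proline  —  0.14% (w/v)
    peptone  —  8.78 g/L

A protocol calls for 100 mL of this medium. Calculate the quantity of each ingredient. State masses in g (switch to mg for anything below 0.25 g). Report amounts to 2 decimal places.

ammonium chloride 0.43 g; casein hydrolysate 1.48 g; L-proline 140.00 mg; peptone 0.88 g

Working volume: 100 mL = 0.1 L.
ammonium chloride: 0.434 g per 100 mL × 100 mL ÷ 100 = 0.43 g
casein hydrolysate: 14.8 g/L × 0.1 L = 1.48 g
L-proline: 0.14% w/v = 1.4 g/L → 1.4 × 0.1 L = 0.14 g = 140.00 mg
peptone: 8.78 g/L × 0.1 L = 0.88 g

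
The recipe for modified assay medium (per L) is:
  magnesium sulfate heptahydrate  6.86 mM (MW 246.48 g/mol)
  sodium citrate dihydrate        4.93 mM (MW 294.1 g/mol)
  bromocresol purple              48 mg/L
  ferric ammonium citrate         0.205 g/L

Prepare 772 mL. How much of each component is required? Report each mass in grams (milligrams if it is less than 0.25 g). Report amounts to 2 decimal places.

Scale factor relative to 1 L: 0.772.
magnesium sulfate heptahydrate: 6.86 mmol/L × 246.48 g/mol × 0.772 L ÷ 1000 = 1.31 g
sodium citrate dihydrate: 4.93 mmol/L × 294.1 g/mol × 0.772 L ÷ 1000 = 1.12 g
bromocresol purple: 48 mg/L × 0.772 L = 37.06 mg
ferric ammonium citrate: 0.205 g/L × 0.772 L = 0.15826 g = 158.26 mg

magnesium sulfate heptahydrate 1.31 g; sodium citrate dihydrate 1.12 g; bromocresol purple 37.06 mg; ferric ammonium citrate 158.26 mg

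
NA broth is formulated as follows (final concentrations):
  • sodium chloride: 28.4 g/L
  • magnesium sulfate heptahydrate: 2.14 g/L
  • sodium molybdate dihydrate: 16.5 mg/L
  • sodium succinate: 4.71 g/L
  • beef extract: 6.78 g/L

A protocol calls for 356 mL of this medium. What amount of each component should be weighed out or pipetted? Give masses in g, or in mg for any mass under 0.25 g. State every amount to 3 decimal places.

Working volume: 356 mL = 0.356 L.
sodium chloride: 28.4 g/L × 0.356 L = 10.110 g
magnesium sulfate heptahydrate: 2.14 g/L × 0.356 L = 0.762 g
sodium molybdate dihydrate: 16.5 mg/L × 0.356 L = 5.874 mg
sodium succinate: 4.71 g/L × 0.356 L = 1.677 g
beef extract: 6.78 g/L × 0.356 L = 2.414 g

sodium chloride 10.110 g; magnesium sulfate heptahydrate 0.762 g; sodium molybdate dihydrate 5.874 mg; sodium succinate 1.677 g; beef extract 2.414 g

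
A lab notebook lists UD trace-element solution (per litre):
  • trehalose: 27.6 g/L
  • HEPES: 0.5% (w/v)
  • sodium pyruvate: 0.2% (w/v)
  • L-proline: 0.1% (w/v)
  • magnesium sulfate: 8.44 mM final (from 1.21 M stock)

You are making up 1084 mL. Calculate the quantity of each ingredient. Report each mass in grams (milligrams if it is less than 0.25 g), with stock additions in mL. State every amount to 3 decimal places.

trehalose 29.918 g; HEPES 5.420 g; sodium pyruvate 2.168 g; L-proline 1.084 g; magnesium sulfate 7.561 mL

Working volume: 1084 mL = 1.084 L.
trehalose: 27.6 g/L × 1.084 L = 29.918 g
HEPES: 0.5 g per 100 mL × 1084 mL ÷ 100 = 5.420 g
sodium pyruvate: 0.2% w/v = 2 g/L → 2 × 1.084 L = 2.168 g
L-proline: 0.1 g per 100 mL × 1084 mL ÷ 100 = 1.084 g
magnesium sulfate: dilute stock: 8.44 mM × 1084 mL ÷ 1210 mM = 7.561 mL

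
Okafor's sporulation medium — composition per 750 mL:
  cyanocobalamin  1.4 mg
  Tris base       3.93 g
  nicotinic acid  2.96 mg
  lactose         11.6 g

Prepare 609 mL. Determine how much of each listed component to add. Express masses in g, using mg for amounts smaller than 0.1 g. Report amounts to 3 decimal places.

Scale factor = 609 mL / 750 mL = 0.812.
cyanocobalamin: 1.4 mg × (609 mL / 750 mL) = 1.137 mg
Tris base: 3.93 g × (609 mL / 750 mL) = 3.191 g
nicotinic acid: 2.96 mg × (609 mL / 750 mL) = 2.404 mg
lactose: 11.6 g × (609 mL / 750 mL) = 9.419 g

cyanocobalamin 1.137 mg; Tris base 3.191 g; nicotinic acid 2.404 mg; lactose 9.419 g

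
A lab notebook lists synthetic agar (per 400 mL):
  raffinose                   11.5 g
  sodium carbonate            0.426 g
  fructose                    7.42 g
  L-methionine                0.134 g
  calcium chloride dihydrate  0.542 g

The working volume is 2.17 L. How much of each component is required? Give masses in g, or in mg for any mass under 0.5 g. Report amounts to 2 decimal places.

Scale factor = 2170 mL / 400 mL = 5.425.
raffinose: 11.5 g × (2170 mL / 400 mL) = 62.39 g
sodium carbonate: 0.426 g × (2170 mL / 400 mL) = 2.31 g
fructose: 7.42 g × (2170 mL / 400 mL) = 40.25 g
L-methionine: 0.134 g × (2170 mL / 400 mL) = 0.73 g
calcium chloride dihydrate: 0.542 g × (2170 mL / 400 mL) = 2.94 g

raffinose 62.39 g; sodium carbonate 2.31 g; fructose 40.25 g; L-methionine 0.73 g; calcium chloride dihydrate 2.94 g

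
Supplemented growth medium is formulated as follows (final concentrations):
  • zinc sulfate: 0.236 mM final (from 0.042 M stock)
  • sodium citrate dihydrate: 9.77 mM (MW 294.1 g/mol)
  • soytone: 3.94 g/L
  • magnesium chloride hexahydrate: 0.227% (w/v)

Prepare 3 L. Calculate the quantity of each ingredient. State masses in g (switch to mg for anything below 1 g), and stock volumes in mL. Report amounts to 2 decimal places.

zinc sulfate 16.86 mL; sodium citrate dihydrate 8.62 g; soytone 11.82 g; magnesium chloride hexahydrate 6.81 g

Working volume: 3 L.
zinc sulfate: dilute stock: 0.236 mM × 3000 mL ÷ 42 mM = 16.86 mL
sodium citrate dihydrate: 9.77 mmol/L × 294.1 g/mol × 3 L ÷ 1000 = 8.62 g
soytone: 3.94 g/L × 3 L = 11.82 g
magnesium chloride hexahydrate: 0.227 g per 100 mL × 3000 mL ÷ 100 = 6.81 g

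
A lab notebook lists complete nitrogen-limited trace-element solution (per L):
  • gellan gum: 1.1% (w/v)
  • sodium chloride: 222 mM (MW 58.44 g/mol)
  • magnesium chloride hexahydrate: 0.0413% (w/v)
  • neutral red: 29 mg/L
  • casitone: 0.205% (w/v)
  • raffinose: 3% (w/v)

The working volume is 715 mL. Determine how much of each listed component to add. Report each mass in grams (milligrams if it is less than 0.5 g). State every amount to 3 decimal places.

gellan gum 7.865 g; sodium chloride 9.276 g; magnesium chloride hexahydrate 295.295 mg; neutral red 20.735 mg; casitone 1.466 g; raffinose 21.450 g

Working volume: 715 mL = 0.715 L.
gellan gum: 1.1% w/v = 11 g/L → 11 × 0.715 L = 7.865 g
sodium chloride: 222 mmol/L × 58.44 g/mol × 0.715 L ÷ 1000 = 9.276 g
magnesium chloride hexahydrate: 0.0413% w/v = 0.413 g/L → 0.413 × 0.715 L = 0.295295 g = 295.295 mg
neutral red: 29 mg/L × 0.715 L = 20.735 mg
casitone: 0.205% w/v = 2.05 g/L → 2.05 × 0.715 L = 1.466 g
raffinose: 3 g per 100 mL × 715 mL ÷ 100 = 21.450 g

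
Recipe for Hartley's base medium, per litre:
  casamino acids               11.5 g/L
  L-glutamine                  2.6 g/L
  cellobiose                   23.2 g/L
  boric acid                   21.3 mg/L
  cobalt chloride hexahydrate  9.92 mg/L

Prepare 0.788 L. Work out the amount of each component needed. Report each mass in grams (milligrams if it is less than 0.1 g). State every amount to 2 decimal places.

casamino acids 9.06 g; L-glutamine 2.05 g; cellobiose 18.28 g; boric acid 16.78 mg; cobalt chloride hexahydrate 7.82 mg

Working volume: 0.788 L.
casamino acids: 11.5 g/L × 0.788 L = 9.06 g
L-glutamine: 2.6 g/L × 0.788 L = 2.05 g
cellobiose: 23.2 g/L × 0.788 L = 18.28 g
boric acid: 21.3 mg/L × 0.788 L = 16.78 mg
cobalt chloride hexahydrate: 9.92 mg/L × 0.788 L = 7.82 mg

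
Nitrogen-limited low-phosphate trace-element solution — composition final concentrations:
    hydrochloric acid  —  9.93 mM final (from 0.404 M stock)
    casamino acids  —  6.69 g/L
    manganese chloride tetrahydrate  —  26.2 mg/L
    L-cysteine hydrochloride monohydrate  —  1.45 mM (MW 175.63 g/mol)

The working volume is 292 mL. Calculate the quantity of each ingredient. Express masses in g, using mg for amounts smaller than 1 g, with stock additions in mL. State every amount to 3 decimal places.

hydrochloric acid 7.177 mL; casamino acids 1.953 g; manganese chloride tetrahydrate 7.650 mg; L-cysteine hydrochloride monohydrate 74.362 mg

Working volume: 292 mL = 0.292 L.
hydrochloric acid: C1V1 = C2V2 → 9.93 mM × 292 mL ÷ 404 mM = 7.177 mL
casamino acids: 6.69 g/L × 0.292 L = 1.953 g
manganese chloride tetrahydrate: 26.2 mg/L × 0.292 L = 7.650 mg
L-cysteine hydrochloride monohydrate: 1.45 mmol/L × 175.63 mg/mmol × 0.292 L = 74.362 mg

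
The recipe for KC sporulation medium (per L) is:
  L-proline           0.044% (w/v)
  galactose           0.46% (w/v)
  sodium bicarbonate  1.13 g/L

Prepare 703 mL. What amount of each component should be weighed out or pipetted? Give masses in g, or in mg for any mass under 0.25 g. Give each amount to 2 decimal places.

L-proline 0.31 g; galactose 3.23 g; sodium bicarbonate 0.79 g

Scale factor relative to 1 L: 0.703.
L-proline: 0.044% w/v = 0.44 g/L → 0.44 × 0.703 L = 0.31 g
galactose: 0.46% w/v = 4.6 g/L → 4.6 × 0.703 L = 3.23 g
sodium bicarbonate: 1.13 g/L × 0.703 L = 0.79 g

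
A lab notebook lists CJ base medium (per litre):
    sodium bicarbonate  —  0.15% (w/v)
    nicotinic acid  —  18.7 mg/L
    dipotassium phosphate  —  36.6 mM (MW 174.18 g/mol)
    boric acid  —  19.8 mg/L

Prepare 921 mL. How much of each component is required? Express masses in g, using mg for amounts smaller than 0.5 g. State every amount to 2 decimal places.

Working volume: 921 mL = 0.921 L.
sodium bicarbonate: 0.15 g per 100 mL × 921 mL ÷ 100 = 1.38 g
nicotinic acid: 18.7 mg/L × 0.921 L = 17.22 mg
dipotassium phosphate: 36.6 mmol/L × 174.18 g/mol × 0.921 L ÷ 1000 = 5.87 g
boric acid: 19.8 mg/L × 0.921 L = 18.24 mg

sodium bicarbonate 1.38 g; nicotinic acid 17.22 mg; dipotassium phosphate 5.87 g; boric acid 18.24 mg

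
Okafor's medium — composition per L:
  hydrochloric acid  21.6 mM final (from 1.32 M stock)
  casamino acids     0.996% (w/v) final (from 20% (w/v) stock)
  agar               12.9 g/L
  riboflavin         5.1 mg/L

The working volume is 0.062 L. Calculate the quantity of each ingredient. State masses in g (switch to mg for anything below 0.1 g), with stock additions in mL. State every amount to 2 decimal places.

Scale factor relative to 1 L: 0.062.
hydrochloric acid: C1V1 = C2V2 → 21.6 mM × 62 mL ÷ 1320 mM = 1.01 mL
casamino acids: C1V1 = C2V2 → 0.996% ÷ 20% × 62 mL = 3.09 mL
agar: 12.9 g/L × 0.062 L = 0.80 g
riboflavin: 5.1 mg/L × 0.062 L = 0.32 mg

hydrochloric acid 1.01 mL; casamino acids 3.09 mL; agar 0.80 g; riboflavin 0.32 mg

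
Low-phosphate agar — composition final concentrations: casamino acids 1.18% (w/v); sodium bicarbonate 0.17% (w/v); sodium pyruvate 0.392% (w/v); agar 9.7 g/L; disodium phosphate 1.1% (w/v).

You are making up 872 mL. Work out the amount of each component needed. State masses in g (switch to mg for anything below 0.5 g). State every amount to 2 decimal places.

casamino acids 10.29 g; sodium bicarbonate 1.48 g; sodium pyruvate 3.42 g; agar 8.46 g; disodium phosphate 9.59 g

Target volume = 872 mL = 0.872 L.
casamino acids: 1.18% w/v = 11.8 g/L → 11.8 × 0.872 L = 10.29 g
sodium bicarbonate: 0.17 g per 100 mL × 872 mL ÷ 100 = 1.48 g
sodium pyruvate: 0.392% w/v = 3.92 g/L → 3.92 × 0.872 L = 3.42 g
agar: 9.7 g/L × 0.872 L = 8.46 g
disodium phosphate: 1.1% w/v = 11 g/L → 11 × 0.872 L = 9.59 g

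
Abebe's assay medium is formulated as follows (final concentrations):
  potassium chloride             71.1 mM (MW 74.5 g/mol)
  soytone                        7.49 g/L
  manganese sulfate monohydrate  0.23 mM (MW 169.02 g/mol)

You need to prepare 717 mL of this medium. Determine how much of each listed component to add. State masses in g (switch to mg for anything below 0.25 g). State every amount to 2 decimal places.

Target volume = 717 mL = 0.717 L.
potassium chloride: 71.1 mmol/L × 74.5 g/mol × 0.717 L ÷ 1000 = 3.80 g
soytone: 7.49 g/L × 0.717 L = 5.37 g
manganese sulfate monohydrate: 0.23 mmol/L × 169.02 mg/mmol × 0.717 L = 27.87 mg

potassium chloride 3.80 g; soytone 5.37 g; manganese sulfate monohydrate 27.87 mg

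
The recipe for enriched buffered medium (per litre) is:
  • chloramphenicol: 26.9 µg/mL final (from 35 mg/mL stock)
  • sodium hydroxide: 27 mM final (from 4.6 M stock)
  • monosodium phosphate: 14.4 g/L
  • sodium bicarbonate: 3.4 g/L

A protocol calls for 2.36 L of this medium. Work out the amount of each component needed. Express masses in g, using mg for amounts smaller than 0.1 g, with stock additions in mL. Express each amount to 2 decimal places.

chloramphenicol 1.81 mL; sodium hydroxide 13.85 mL; monosodium phosphate 33.98 g; sodium bicarbonate 8.02 g

Scale factor relative to 1 L: 2.36.
chloramphenicol: dilute stock: 26.9 µg/mL × 2360 mL ÷ 35000 µg/mL = 1.81 mL
sodium hydroxide: C1V1 = C2V2 → 27 mM × 2360 mL ÷ 4600 mM = 13.85 mL
monosodium phosphate: 14.4 g/L × 2.36 L = 33.98 g
sodium bicarbonate: 3.4 g/L × 2.36 L = 8.02 g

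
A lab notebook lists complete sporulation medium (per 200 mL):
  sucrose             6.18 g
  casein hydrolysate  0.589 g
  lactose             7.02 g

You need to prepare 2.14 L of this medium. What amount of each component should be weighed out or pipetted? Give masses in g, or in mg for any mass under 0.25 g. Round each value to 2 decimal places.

Scale factor = 2140 mL / 200 mL = 10.7.
sucrose: 6.18 g × (2140 mL / 200 mL) = 66.13 g
casein hydrolysate: 0.589 g × (2140 mL / 200 mL) = 6.30 g
lactose: 7.02 g × (2140 mL / 200 mL) = 75.11 g

sucrose 66.13 g; casein hydrolysate 6.30 g; lactose 75.11 g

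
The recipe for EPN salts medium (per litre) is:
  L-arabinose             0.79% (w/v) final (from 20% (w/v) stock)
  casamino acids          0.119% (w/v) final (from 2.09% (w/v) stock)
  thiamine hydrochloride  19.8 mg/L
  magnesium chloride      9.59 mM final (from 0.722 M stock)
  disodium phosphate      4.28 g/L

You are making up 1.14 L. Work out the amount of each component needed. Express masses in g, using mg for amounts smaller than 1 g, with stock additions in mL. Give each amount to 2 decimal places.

L-arabinose 45.03 mL; casamino acids 64.91 mL; thiamine hydrochloride 22.57 mg; magnesium chloride 15.14 mL; disodium phosphate 4.88 g

Working volume: 1.14 L.
L-arabinose: C1V1 = C2V2 → 0.79% ÷ 20% × 1140 mL = 45.03 mL
casamino acids: V = C2·V2/C1 = 0.119% ÷ 2.09% × 1140 mL = 64.91 mL
thiamine hydrochloride: 19.8 mg/L × 1.14 L = 22.57 mg
magnesium chloride: V = C2·V2/C1 = 9.59 mM × 1140 mL ÷ 722 mM = 15.14 mL
disodium phosphate: 4.28 g/L × 1.14 L = 4.88 g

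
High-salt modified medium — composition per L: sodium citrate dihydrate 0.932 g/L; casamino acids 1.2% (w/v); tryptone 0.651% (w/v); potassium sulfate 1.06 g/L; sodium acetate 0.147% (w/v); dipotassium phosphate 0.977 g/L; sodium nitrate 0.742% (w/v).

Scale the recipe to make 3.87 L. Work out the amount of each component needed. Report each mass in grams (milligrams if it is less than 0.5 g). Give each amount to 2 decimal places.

Working volume: 3.87 L.
sodium citrate dihydrate: 0.932 g/L × 3.87 L = 3.61 g
casamino acids: 1.2 g per 100 mL × 3870 mL ÷ 100 = 46.44 g
tryptone: 0.651 g per 100 mL × 3870 mL ÷ 100 = 25.19 g
potassium sulfate: 1.06 g/L × 3.87 L = 4.10 g
sodium acetate: 0.147 g per 100 mL × 3870 mL ÷ 100 = 5.69 g
dipotassium phosphate: 0.977 g/L × 3.87 L = 3.78 g
sodium nitrate: 0.742 g per 100 mL × 3870 mL ÷ 100 = 28.72 g

sodium citrate dihydrate 3.61 g; casamino acids 46.44 g; tryptone 25.19 g; potassium sulfate 4.10 g; sodium acetate 5.69 g; dipotassium phosphate 3.78 g; sodium nitrate 28.72 g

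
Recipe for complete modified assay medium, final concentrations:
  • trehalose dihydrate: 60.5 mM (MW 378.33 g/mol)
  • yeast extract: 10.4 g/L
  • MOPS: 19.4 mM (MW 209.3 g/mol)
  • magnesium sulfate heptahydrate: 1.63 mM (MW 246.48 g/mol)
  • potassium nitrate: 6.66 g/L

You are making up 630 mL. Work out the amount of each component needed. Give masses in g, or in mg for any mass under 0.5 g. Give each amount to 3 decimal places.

trehalose dihydrate 14.420 g; yeast extract 6.552 g; MOPS 2.558 g; magnesium sulfate heptahydrate 253.110 mg; potassium nitrate 4.196 g

Scale factor relative to 1 L: 0.63.
trehalose dihydrate: 60.5 mmol/L × 378.33 g/mol × 0.63 L ÷ 1000 = 14.420 g
yeast extract: 10.4 g/L × 0.63 L = 6.552 g
MOPS: 19.4 mmol/L × 209.3 g/mol × 0.63 L ÷ 1000 = 2.558 g
magnesium sulfate heptahydrate: 1.63 mmol/L × 246.48 mg/mmol × 0.63 L = 253.110 mg
potassium nitrate: 6.66 g/L × 0.63 L = 4.196 g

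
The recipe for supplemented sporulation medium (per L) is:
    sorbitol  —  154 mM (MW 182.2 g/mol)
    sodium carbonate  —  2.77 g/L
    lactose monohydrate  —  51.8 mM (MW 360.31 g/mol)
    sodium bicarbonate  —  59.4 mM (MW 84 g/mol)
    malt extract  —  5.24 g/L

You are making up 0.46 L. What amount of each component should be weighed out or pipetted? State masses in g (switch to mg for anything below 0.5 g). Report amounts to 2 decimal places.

sorbitol 12.91 g; sodium carbonate 1.27 g; lactose monohydrate 8.59 g; sodium bicarbonate 2.30 g; malt extract 2.41 g

Working volume: 0.46 L.
sorbitol: 154 mmol/L × 182.2 g/mol × 0.46 L ÷ 1000 = 12.91 g
sodium carbonate: 2.77 g/L × 0.46 L = 1.27 g
lactose monohydrate: 51.8 mmol/L × 360.31 g/mol × 0.46 L ÷ 1000 = 8.59 g
sodium bicarbonate: 59.4 mmol/L × 84 g/mol × 0.46 L ÷ 1000 = 2.30 g
malt extract: 5.24 g/L × 0.46 L = 2.41 g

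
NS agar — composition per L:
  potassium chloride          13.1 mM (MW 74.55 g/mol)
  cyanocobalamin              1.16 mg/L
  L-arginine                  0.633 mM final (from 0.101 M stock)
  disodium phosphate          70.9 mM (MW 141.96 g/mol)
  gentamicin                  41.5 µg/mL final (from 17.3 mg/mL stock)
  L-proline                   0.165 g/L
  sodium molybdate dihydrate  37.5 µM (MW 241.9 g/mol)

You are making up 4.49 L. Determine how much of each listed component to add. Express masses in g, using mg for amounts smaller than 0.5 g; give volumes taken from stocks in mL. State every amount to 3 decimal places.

potassium chloride 4.385 g; cyanocobalamin 5.208 mg; L-arginine 28.140 mL; disodium phosphate 45.192 g; gentamicin 10.771 mL; L-proline 0.741 g; sodium molybdate dihydrate 40.730 mg

Working volume: 4.49 L.
potassium chloride: 13.1 mmol/L × 74.55 g/mol × 4.49 L ÷ 1000 = 4.385 g
cyanocobalamin: 1.16 mg/L × 4.49 L = 5.208 mg
L-arginine: V = C2·V2/C1 = 0.633 mM × 4490 mL ÷ 101 mM = 28.140 mL
disodium phosphate: 70.9 mmol/L × 141.96 g/mol × 4.49 L ÷ 1000 = 45.192 g
gentamicin: V = C2·V2/C1 = 41.5 µg/mL × 4490 mL ÷ 17300 µg/mL = 10.771 mL
L-proline: 0.165 g/L × 4.49 L = 0.741 g
sodium molybdate dihydrate: 37.5 µmol/L × 241.9 g/mol × 4.49 L ÷ 1000 = 40.730 mg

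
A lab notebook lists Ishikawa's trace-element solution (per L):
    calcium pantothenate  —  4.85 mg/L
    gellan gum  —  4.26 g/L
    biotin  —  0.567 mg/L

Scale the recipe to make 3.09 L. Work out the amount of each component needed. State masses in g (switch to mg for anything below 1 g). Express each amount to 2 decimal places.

Scale factor relative to 1 L: 3.09.
calcium pantothenate: 4.85 mg/L × 3.09 L = 14.99 mg
gellan gum: 4.26 g/L × 3.09 L = 13.16 g
biotin: 0.567 mg/L × 3.09 L = 1.75 mg

calcium pantothenate 14.99 mg; gellan gum 13.16 g; biotin 1.75 mg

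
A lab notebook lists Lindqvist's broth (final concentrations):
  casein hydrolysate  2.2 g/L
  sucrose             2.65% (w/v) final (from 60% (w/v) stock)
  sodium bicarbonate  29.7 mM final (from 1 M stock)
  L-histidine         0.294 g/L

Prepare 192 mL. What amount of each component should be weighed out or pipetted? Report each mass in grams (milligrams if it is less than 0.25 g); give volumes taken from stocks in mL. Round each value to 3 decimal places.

Working volume: 192 mL = 0.192 L.
casein hydrolysate: 2.2 g/L × 0.192 L = 0.422 g
sucrose: V = C2·V2/C1 = 2.65% ÷ 60% × 192 mL = 8.480 mL
sodium bicarbonate: V = C2·V2/C1 = 29.7 mM × 192 mL ÷ 1000 mM = 5.702 mL
L-histidine: 0.294 g/L × 0.192 L = 0.056448 g = 56.448 mg

casein hydrolysate 0.422 g; sucrose 8.480 mL; sodium bicarbonate 5.702 mL; L-histidine 56.448 mg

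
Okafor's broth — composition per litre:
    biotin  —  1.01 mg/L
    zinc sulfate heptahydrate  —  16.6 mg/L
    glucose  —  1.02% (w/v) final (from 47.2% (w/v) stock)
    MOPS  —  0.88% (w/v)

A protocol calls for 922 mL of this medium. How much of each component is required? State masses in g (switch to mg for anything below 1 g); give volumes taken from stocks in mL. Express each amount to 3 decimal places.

Working volume: 922 mL = 0.922 L.
biotin: 1.01 mg/L × 0.922 L = 0.931 mg
zinc sulfate heptahydrate: 16.6 mg/L × 0.922 L = 15.305 mg
glucose: C1V1 = C2V2 → 1.02% ÷ 47.2% × 922 mL = 19.925 mL
MOPS: 0.88% w/v = 8.8 g/L → 8.8 × 0.922 L = 8.114 g

biotin 0.931 mg; zinc sulfate heptahydrate 15.305 mg; glucose 19.925 mL; MOPS 8.114 g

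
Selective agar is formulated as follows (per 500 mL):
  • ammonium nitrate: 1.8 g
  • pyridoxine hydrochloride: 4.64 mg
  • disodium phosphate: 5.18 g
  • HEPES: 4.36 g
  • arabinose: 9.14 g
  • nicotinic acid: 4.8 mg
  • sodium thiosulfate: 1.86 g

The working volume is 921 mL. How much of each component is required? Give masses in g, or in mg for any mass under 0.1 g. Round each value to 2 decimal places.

Ratio of target to recipe volume: 921 / 500 = 1.842.
ammonium nitrate: 1.8 g × (921 mL / 500 mL) = 3.32 g
pyridoxine hydrochloride: 4.64 mg × (921 mL / 500 mL) = 8.55 mg
disodium phosphate: 5.18 g × (921 mL / 500 mL) = 9.54 g
HEPES: 4.36 g × (921 mL / 500 mL) = 8.03 g
arabinose: 9.14 g × (921 mL / 500 mL) = 16.84 g
nicotinic acid: 4.8 mg × (921 mL / 500 mL) = 8.84 mg
sodium thiosulfate: 1.86 g × (921 mL / 500 mL) = 3.43 g

ammonium nitrate 3.32 g; pyridoxine hydrochloride 8.55 mg; disodium phosphate 9.54 g; HEPES 8.03 g; arabinose 16.84 g; nicotinic acid 8.84 mg; sodium thiosulfate 3.43 g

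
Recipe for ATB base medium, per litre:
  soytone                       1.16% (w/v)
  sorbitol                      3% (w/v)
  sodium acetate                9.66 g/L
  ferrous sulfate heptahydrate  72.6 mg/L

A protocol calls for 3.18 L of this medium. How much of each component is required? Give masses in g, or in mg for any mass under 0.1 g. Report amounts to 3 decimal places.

soytone 36.888 g; sorbitol 95.400 g; sodium acetate 30.719 g; ferrous sulfate heptahydrate 0.231 g

Scale factor relative to 1 L: 3.18.
soytone: 1.16 g per 100 mL × 3180 mL ÷ 100 = 36.888 g
sorbitol: 3 g per 100 mL × 3180 mL ÷ 100 = 95.400 g
sodium acetate: 9.66 g/L × 3.18 L = 30.719 g
ferrous sulfate heptahydrate: 72.6 mg/L × 3.18 L = 230.868 mg = 0.231 g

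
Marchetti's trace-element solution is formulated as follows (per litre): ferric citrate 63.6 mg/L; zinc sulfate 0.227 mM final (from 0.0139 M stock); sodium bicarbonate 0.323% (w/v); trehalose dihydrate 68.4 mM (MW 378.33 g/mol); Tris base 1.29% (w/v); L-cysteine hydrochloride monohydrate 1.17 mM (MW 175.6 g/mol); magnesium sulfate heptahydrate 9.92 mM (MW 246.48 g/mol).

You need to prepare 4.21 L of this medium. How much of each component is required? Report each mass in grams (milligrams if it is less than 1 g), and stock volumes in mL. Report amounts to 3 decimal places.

ferric citrate 267.756 mg; zinc sulfate 68.753 mL; sodium bicarbonate 13.598 g; trehalose dihydrate 108.945 g; Tris base 54.309 g; L-cysteine hydrochloride monohydrate 864.953 mg; magnesium sulfate heptahydrate 10.294 g

Scale factor relative to 1 L: 4.21.
ferric citrate: 63.6 mg/L × 4.21 L = 267.756 mg
zinc sulfate: C1V1 = C2V2 → 0.227 mM × 4210 mL ÷ 13.9 mM = 68.753 mL
sodium bicarbonate: 0.323 g per 100 mL × 4210 mL ÷ 100 = 13.598 g
trehalose dihydrate: 68.4 mmol/L × 378.33 g/mol × 4.21 L ÷ 1000 = 108.945 g
Tris base: 1.29 g per 100 mL × 4210 mL ÷ 100 = 54.309 g
L-cysteine hydrochloride monohydrate: 1.17 mmol/L × 175.6 mg/mmol × 4.21 L = 864.953 mg
magnesium sulfate heptahydrate: 9.92 mmol/L × 246.48 g/mol × 4.21 L ÷ 1000 = 10.294 g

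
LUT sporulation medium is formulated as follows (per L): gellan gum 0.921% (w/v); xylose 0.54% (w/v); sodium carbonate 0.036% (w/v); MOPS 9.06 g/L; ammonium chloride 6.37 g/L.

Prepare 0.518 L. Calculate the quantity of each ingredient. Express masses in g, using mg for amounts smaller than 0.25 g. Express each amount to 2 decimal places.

Working volume: 0.518 L.
gellan gum: 0.921 g per 100 mL × 518 mL ÷ 100 = 4.77 g
xylose: 0.54 g per 100 mL × 518 mL ÷ 100 = 2.80 g
sodium carbonate: 0.036% w/v = 0.36 g/L → 0.36 × 0.518 L = 0.18648 g = 186.48 mg
MOPS: 9.06 g/L × 0.518 L = 4.69 g
ammonium chloride: 6.37 g/L × 0.518 L = 3.30 g

gellan gum 4.77 g; xylose 2.80 g; sodium carbonate 186.48 mg; MOPS 4.69 g; ammonium chloride 3.30 g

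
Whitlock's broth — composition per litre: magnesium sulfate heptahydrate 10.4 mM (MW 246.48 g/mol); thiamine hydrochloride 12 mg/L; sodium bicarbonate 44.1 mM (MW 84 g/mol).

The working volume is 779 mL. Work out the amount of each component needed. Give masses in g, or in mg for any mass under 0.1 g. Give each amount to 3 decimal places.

magnesium sulfate heptahydrate 1.997 g; thiamine hydrochloride 9.348 mg; sodium bicarbonate 2.886 g

Working volume: 779 mL = 0.779 L.
magnesium sulfate heptahydrate: 10.4 mmol/L × 246.48 g/mol × 0.779 L ÷ 1000 = 1.997 g
thiamine hydrochloride: 12 mg/L × 0.779 L = 9.348 mg
sodium bicarbonate: 44.1 mmol/L × 84 g/mol × 0.779 L ÷ 1000 = 2.886 g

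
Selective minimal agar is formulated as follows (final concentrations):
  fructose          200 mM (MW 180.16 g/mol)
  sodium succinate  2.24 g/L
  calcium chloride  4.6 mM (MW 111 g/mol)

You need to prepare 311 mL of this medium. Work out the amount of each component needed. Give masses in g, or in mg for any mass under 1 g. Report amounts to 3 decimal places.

fructose 11.206 g; sodium succinate 696.640 mg; calcium chloride 158.797 mg

Working volume: 311 mL = 0.311 L.
fructose: 200 mmol/L × 180.16 g/mol × 0.311 L ÷ 1000 = 11.206 g
sodium succinate: 2.24 g/L × 0.311 L = 0.69664 g = 696.640 mg
calcium chloride: 4.6 mmol/L × 111 mg/mmol × 0.311 L = 158.797 mg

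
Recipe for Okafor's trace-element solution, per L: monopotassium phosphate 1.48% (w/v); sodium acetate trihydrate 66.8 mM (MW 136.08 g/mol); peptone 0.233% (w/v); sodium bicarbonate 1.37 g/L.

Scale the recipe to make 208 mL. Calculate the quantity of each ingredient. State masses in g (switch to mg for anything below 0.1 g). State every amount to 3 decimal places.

monopotassium phosphate 3.078 g; sodium acetate trihydrate 1.891 g; peptone 0.485 g; sodium bicarbonate 0.285 g

Target volume = 208 mL = 0.208 L.
monopotassium phosphate: 1.48 g per 100 mL × 208 mL ÷ 100 = 3.078 g
sodium acetate trihydrate: 66.8 mmol/L × 136.08 g/mol × 0.208 L ÷ 1000 = 1.891 g
peptone: 0.233% w/v = 2.33 g/L → 2.33 × 0.208 L = 0.485 g
sodium bicarbonate: 1.37 g/L × 0.208 L = 0.285 g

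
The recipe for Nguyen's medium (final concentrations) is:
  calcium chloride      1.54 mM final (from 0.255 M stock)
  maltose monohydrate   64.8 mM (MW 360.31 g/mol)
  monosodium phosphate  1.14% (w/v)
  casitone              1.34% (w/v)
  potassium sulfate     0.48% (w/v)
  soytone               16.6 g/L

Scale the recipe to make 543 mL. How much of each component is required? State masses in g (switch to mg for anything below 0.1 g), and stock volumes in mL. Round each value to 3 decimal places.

calcium chloride 3.279 mL; maltose monohydrate 12.678 g; monosodium phosphate 6.190 g; casitone 7.276 g; potassium sulfate 2.606 g; soytone 9.014 g

Scale factor relative to 1 L: 0.543.
calcium chloride: V = C2·V2/C1 = 1.54 mM × 543 mL ÷ 255 mM = 3.279 mL
maltose monohydrate: 64.8 mmol/L × 360.31 g/mol × 0.543 L ÷ 1000 = 12.678 g
monosodium phosphate: 1.14 g per 100 mL × 543 mL ÷ 100 = 6.190 g
casitone: 1.34% w/v = 13.4 g/L → 13.4 × 0.543 L = 7.276 g
potassium sulfate: 0.48% w/v = 4.8 g/L → 4.8 × 0.543 L = 2.606 g
soytone: 16.6 g/L × 0.543 L = 9.014 g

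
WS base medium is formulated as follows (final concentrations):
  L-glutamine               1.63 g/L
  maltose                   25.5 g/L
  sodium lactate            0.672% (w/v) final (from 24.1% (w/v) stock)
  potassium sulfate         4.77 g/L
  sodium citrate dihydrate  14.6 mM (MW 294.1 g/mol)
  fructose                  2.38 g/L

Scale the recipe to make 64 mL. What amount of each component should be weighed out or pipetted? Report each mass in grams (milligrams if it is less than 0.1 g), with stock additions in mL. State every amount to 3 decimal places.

Working volume: 64 mL = 0.064 L.
L-glutamine: 1.63 g/L × 0.064 L = 0.104 g
maltose: 25.5 g/L × 0.064 L = 1.632 g
sodium lactate: dilute stock: 0.672% ÷ 24.1% × 64 mL = 1.785 mL
potassium sulfate: 4.77 g/L × 0.064 L = 0.305 g
sodium citrate dihydrate: 14.6 mmol/L × 294.1 g/mol × 0.064 L ÷ 1000 = 0.275 g
fructose: 2.38 g/L × 0.064 L = 0.152 g

L-glutamine 0.104 g; maltose 1.632 g; sodium lactate 1.785 mL; potassium sulfate 0.305 g; sodium citrate dihydrate 0.275 g; fructose 0.152 g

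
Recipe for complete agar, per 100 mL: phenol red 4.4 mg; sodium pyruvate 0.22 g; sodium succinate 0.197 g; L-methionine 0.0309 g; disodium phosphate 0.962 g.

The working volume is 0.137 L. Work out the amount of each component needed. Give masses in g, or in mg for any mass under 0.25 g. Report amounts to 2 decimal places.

Ratio of target to recipe volume: 137 / 100 = 1.37.
phenol red: 4.4 mg × (137 mL / 100 mL) = 6.03 mg
sodium pyruvate: 0.22 g × (137 mL / 100 mL) = 0.30 g
sodium succinate: 0.197 g × (137 mL / 100 mL) = 0.27 g
L-methionine: 0.0309 g × (137 mL / 100 mL) = 0.042333 g = 42.33 mg
disodium phosphate: 0.962 g × (137 mL / 100 mL) = 1.32 g

phenol red 6.03 mg; sodium pyruvate 0.30 g; sodium succinate 0.27 g; L-methionine 42.33 mg; disodium phosphate 1.32 g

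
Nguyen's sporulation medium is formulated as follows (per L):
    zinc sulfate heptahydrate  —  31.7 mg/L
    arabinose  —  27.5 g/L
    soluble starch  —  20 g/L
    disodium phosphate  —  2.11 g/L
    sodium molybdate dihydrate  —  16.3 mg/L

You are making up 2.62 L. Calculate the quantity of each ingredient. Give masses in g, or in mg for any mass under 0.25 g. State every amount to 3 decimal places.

zinc sulfate heptahydrate 83.054 mg; arabinose 72.050 g; soluble starch 52.400 g; disodium phosphate 5.528 g; sodium molybdate dihydrate 42.706 mg

Scale factor relative to 1 L: 2.62.
zinc sulfate heptahydrate: 31.7 mg/L × 2.62 L = 83.054 mg
arabinose: 27.5 g/L × 2.62 L = 72.050 g
soluble starch: 20 g/L × 2.62 L = 52.400 g
disodium phosphate: 2.11 g/L × 2.62 L = 5.528 g
sodium molybdate dihydrate: 16.3 mg/L × 2.62 L = 42.706 mg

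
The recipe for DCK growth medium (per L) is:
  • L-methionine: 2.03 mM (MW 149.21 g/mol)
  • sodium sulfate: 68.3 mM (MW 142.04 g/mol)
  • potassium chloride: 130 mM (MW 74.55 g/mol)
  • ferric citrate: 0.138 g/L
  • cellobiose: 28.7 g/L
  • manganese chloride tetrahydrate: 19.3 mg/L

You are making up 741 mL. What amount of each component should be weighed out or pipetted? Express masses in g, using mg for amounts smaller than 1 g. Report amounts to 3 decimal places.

Target volume = 741 mL = 0.741 L.
L-methionine: 2.03 mmol/L × 149.21 mg/mmol × 0.741 L = 224.446 mg
sodium sulfate: 68.3 mmol/L × 142.04 g/mol × 0.741 L ÷ 1000 = 7.189 g
potassium chloride: 130 mmol/L × 74.55 g/mol × 0.741 L ÷ 1000 = 7.181 g
ferric citrate: 0.138 g/L × 0.741 L = 0.102258 g = 102.258 mg
cellobiose: 28.7 g/L × 0.741 L = 21.267 g
manganese chloride tetrahydrate: 19.3 mg/L × 0.741 L = 14.301 mg

L-methionine 224.446 mg; sodium sulfate 7.189 g; potassium chloride 7.181 g; ferric citrate 102.258 mg; cellobiose 21.267 g; manganese chloride tetrahydrate 14.301 mg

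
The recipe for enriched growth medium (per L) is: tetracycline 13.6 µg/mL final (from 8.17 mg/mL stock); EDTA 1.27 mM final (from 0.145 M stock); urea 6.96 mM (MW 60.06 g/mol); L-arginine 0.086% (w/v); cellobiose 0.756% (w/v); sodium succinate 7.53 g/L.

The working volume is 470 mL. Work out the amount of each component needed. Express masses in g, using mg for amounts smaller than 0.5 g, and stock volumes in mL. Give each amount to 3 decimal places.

tetracycline 0.782 mL; EDTA 4.117 mL; urea 196.468 mg; L-arginine 404.200 mg; cellobiose 3.553 g; sodium succinate 3.539 g

Working volume: 470 mL = 0.47 L.
tetracycline: C1V1 = C2V2 → 13.6 µg/mL × 470 mL ÷ 8170 µg/mL = 0.782 mL
EDTA: dilute stock: 1.27 mM × 470 mL ÷ 145 mM = 4.117 mL
urea: 6.96 mmol/L × 60.06 mg/mmol × 0.47 L = 196.468 mg
L-arginine: 0.086% w/v = 0.86 g/L → 0.86 × 0.47 L = 0.4042 g = 404.200 mg
cellobiose: 0.756 g per 100 mL × 470 mL ÷ 100 = 3.553 g
sodium succinate: 7.53 g/L × 0.47 L = 3.539 g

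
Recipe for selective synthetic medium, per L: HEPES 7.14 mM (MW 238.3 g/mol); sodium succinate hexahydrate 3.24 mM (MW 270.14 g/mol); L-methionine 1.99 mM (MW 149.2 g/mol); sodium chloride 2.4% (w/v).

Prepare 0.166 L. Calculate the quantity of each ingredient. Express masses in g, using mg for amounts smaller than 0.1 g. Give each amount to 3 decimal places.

Scale factor relative to 1 L: 0.166.
HEPES: 7.14 mmol/L × 238.3 g/mol × 0.166 L ÷ 1000 = 0.282 g
sodium succinate hexahydrate: 3.24 mmol/L × 270.14 g/mol × 0.166 L ÷ 1000 = 0.145 g
L-methionine: 1.99 mmol/L × 149.2 mg/mmol × 0.166 L = 49.287 mg
sodium chloride: 2.4% w/v = 24 g/L → 24 × 0.166 L = 3.984 g

HEPES 0.282 g; sodium succinate hexahydrate 0.145 g; L-methionine 49.287 mg; sodium chloride 3.984 g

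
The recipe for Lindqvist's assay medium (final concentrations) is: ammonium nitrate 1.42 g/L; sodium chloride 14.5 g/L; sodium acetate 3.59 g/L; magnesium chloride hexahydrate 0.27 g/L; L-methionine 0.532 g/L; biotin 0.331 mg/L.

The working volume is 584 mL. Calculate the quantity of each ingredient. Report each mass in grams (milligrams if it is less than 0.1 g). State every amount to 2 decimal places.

Working volume: 584 mL = 0.584 L.
ammonium nitrate: 1.42 g/L × 0.584 L = 0.83 g
sodium chloride: 14.5 g/L × 0.584 L = 8.47 g
sodium acetate: 3.59 g/L × 0.584 L = 2.10 g
magnesium chloride hexahydrate: 0.27 g/L × 0.584 L = 0.16 g
L-methionine: 0.532 g/L × 0.584 L = 0.31 g
biotin: 0.331 mg/L × 0.584 L = 0.19 mg

ammonium nitrate 0.83 g; sodium chloride 8.47 g; sodium acetate 2.10 g; magnesium chloride hexahydrate 0.16 g; L-methionine 0.31 g; biotin 0.19 mg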